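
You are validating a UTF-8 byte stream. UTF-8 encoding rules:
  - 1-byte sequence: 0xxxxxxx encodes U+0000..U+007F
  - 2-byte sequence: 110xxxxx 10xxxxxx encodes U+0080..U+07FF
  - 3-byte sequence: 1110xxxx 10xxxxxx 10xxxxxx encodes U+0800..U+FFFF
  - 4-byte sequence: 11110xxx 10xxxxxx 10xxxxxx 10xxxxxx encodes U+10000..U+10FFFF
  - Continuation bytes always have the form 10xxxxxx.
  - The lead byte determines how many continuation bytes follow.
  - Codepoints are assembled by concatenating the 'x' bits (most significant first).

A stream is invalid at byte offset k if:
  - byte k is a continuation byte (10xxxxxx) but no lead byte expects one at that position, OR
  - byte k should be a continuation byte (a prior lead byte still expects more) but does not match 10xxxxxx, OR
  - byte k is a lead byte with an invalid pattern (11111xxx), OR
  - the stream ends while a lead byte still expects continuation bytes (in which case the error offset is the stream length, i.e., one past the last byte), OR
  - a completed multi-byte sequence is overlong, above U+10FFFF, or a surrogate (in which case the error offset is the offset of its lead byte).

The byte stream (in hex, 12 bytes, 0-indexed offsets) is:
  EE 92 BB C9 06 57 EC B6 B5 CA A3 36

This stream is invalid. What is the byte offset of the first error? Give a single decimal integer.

Answer: 4

Derivation:
Byte[0]=EE: 3-byte lead, need 2 cont bytes. acc=0xE
Byte[1]=92: continuation. acc=(acc<<6)|0x12=0x392
Byte[2]=BB: continuation. acc=(acc<<6)|0x3B=0xE4BB
Completed: cp=U+E4BB (starts at byte 0)
Byte[3]=C9: 2-byte lead, need 1 cont bytes. acc=0x9
Byte[4]=06: expected 10xxxxxx continuation. INVALID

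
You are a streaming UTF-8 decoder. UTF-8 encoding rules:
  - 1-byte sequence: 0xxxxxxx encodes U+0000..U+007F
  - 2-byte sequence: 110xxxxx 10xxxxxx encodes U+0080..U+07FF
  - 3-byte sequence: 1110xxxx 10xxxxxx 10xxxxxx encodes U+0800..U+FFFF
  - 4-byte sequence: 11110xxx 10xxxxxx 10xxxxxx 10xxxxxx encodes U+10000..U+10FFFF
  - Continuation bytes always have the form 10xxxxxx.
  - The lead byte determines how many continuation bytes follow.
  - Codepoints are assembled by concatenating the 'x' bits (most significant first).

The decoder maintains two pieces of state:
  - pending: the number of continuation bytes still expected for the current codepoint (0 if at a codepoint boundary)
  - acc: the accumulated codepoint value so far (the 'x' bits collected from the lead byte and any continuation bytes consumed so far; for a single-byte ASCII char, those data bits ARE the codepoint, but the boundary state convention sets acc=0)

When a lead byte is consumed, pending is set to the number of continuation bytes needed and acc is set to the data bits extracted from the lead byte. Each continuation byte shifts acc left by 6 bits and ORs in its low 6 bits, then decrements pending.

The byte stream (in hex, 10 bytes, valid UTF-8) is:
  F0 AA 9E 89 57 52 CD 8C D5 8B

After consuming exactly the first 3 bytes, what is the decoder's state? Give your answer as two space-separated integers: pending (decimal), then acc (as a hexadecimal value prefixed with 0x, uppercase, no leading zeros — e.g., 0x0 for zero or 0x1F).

Byte[0]=F0: 4-byte lead. pending=3, acc=0x0
Byte[1]=AA: continuation. acc=(acc<<6)|0x2A=0x2A, pending=2
Byte[2]=9E: continuation. acc=(acc<<6)|0x1E=0xA9E, pending=1

Answer: 1 0xA9E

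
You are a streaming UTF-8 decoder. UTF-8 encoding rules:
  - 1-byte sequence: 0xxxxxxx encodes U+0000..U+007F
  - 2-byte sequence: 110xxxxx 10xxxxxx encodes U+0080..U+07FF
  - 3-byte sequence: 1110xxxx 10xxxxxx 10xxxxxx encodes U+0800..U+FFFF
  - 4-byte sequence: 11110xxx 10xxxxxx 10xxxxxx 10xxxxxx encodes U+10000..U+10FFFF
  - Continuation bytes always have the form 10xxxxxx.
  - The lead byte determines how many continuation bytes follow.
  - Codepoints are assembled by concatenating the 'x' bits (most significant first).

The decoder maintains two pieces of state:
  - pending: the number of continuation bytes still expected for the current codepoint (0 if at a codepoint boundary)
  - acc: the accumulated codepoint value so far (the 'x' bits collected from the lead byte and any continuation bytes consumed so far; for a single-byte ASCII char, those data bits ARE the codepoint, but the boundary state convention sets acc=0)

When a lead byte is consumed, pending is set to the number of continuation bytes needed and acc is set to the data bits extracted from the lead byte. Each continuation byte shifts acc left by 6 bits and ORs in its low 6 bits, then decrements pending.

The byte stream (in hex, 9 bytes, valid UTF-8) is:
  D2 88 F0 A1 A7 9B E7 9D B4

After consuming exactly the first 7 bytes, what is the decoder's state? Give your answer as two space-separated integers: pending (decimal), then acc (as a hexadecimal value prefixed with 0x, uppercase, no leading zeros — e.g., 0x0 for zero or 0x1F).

Byte[0]=D2: 2-byte lead. pending=1, acc=0x12
Byte[1]=88: continuation. acc=(acc<<6)|0x08=0x488, pending=0
Byte[2]=F0: 4-byte lead. pending=3, acc=0x0
Byte[3]=A1: continuation. acc=(acc<<6)|0x21=0x21, pending=2
Byte[4]=A7: continuation. acc=(acc<<6)|0x27=0x867, pending=1
Byte[5]=9B: continuation. acc=(acc<<6)|0x1B=0x219DB, pending=0
Byte[6]=E7: 3-byte lead. pending=2, acc=0x7

Answer: 2 0x7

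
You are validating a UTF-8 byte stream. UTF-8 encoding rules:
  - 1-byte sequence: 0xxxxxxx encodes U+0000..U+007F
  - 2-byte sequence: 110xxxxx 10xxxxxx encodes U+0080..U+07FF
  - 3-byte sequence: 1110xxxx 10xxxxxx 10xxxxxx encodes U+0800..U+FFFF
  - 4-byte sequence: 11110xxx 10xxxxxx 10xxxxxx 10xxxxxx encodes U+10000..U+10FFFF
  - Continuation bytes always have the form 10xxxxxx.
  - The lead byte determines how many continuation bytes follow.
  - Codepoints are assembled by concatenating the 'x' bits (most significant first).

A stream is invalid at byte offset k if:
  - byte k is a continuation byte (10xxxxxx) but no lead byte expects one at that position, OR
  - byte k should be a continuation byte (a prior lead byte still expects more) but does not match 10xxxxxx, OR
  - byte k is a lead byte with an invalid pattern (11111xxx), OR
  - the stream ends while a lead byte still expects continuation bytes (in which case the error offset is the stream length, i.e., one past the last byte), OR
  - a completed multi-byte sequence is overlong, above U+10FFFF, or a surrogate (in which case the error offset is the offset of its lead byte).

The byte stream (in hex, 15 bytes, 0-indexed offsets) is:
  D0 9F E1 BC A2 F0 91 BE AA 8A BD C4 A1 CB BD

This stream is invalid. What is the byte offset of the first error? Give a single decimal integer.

Answer: 9

Derivation:
Byte[0]=D0: 2-byte lead, need 1 cont bytes. acc=0x10
Byte[1]=9F: continuation. acc=(acc<<6)|0x1F=0x41F
Completed: cp=U+041F (starts at byte 0)
Byte[2]=E1: 3-byte lead, need 2 cont bytes. acc=0x1
Byte[3]=BC: continuation. acc=(acc<<6)|0x3C=0x7C
Byte[4]=A2: continuation. acc=(acc<<6)|0x22=0x1F22
Completed: cp=U+1F22 (starts at byte 2)
Byte[5]=F0: 4-byte lead, need 3 cont bytes. acc=0x0
Byte[6]=91: continuation. acc=(acc<<6)|0x11=0x11
Byte[7]=BE: continuation. acc=(acc<<6)|0x3E=0x47E
Byte[8]=AA: continuation. acc=(acc<<6)|0x2A=0x11FAA
Completed: cp=U+11FAA (starts at byte 5)
Byte[9]=8A: INVALID lead byte (not 0xxx/110x/1110/11110)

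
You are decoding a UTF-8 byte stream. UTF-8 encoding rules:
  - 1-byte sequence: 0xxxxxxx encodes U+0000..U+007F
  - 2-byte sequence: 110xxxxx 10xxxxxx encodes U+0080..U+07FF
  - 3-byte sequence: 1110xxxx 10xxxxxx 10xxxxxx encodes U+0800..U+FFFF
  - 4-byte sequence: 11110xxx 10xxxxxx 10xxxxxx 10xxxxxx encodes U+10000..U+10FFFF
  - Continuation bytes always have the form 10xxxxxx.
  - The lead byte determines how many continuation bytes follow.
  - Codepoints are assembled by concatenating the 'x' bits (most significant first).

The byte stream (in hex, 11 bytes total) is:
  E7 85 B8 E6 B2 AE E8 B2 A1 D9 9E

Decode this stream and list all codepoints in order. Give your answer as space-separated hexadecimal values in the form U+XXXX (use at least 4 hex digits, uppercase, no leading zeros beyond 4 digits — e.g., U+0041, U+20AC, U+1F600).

Byte[0]=E7: 3-byte lead, need 2 cont bytes. acc=0x7
Byte[1]=85: continuation. acc=(acc<<6)|0x05=0x1C5
Byte[2]=B8: continuation. acc=(acc<<6)|0x38=0x7178
Completed: cp=U+7178 (starts at byte 0)
Byte[3]=E6: 3-byte lead, need 2 cont bytes. acc=0x6
Byte[4]=B2: continuation. acc=(acc<<6)|0x32=0x1B2
Byte[5]=AE: continuation. acc=(acc<<6)|0x2E=0x6CAE
Completed: cp=U+6CAE (starts at byte 3)
Byte[6]=E8: 3-byte lead, need 2 cont bytes. acc=0x8
Byte[7]=B2: continuation. acc=(acc<<6)|0x32=0x232
Byte[8]=A1: continuation. acc=(acc<<6)|0x21=0x8CA1
Completed: cp=U+8CA1 (starts at byte 6)
Byte[9]=D9: 2-byte lead, need 1 cont bytes. acc=0x19
Byte[10]=9E: continuation. acc=(acc<<6)|0x1E=0x65E
Completed: cp=U+065E (starts at byte 9)

Answer: U+7178 U+6CAE U+8CA1 U+065E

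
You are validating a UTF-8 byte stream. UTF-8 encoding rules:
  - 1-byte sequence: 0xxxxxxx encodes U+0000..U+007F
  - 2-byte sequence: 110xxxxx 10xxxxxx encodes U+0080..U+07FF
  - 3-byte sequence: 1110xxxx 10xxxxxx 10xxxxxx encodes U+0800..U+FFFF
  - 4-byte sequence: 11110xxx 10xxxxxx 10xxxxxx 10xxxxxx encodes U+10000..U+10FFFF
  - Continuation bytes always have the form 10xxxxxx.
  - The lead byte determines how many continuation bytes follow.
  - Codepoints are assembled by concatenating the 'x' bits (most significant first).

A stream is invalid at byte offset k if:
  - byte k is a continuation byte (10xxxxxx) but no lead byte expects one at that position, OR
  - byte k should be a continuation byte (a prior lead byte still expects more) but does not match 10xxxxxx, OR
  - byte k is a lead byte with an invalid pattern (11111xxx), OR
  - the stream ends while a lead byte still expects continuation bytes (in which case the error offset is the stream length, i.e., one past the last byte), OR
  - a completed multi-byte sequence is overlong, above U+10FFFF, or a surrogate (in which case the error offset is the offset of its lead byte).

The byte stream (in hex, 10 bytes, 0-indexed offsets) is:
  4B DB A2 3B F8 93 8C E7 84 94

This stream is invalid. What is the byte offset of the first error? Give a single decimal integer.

Answer: 4

Derivation:
Byte[0]=4B: 1-byte ASCII. cp=U+004B
Byte[1]=DB: 2-byte lead, need 1 cont bytes. acc=0x1B
Byte[2]=A2: continuation. acc=(acc<<6)|0x22=0x6E2
Completed: cp=U+06E2 (starts at byte 1)
Byte[3]=3B: 1-byte ASCII. cp=U+003B
Byte[4]=F8: INVALID lead byte (not 0xxx/110x/1110/11110)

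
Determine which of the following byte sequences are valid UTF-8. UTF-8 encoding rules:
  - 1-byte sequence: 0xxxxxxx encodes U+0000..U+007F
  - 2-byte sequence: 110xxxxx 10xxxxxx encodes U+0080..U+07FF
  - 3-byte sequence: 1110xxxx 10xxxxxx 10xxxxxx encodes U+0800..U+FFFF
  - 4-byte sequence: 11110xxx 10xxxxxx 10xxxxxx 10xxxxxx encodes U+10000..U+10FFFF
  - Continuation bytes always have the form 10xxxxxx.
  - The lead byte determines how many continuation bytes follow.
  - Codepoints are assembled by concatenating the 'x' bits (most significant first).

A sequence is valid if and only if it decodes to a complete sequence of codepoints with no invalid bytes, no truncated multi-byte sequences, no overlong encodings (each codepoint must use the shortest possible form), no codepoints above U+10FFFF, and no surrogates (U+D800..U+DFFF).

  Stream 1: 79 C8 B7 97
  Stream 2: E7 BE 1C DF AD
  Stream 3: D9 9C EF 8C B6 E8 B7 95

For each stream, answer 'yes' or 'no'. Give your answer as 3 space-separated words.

Answer: no no yes

Derivation:
Stream 1: error at byte offset 3. INVALID
Stream 2: error at byte offset 2. INVALID
Stream 3: decodes cleanly. VALID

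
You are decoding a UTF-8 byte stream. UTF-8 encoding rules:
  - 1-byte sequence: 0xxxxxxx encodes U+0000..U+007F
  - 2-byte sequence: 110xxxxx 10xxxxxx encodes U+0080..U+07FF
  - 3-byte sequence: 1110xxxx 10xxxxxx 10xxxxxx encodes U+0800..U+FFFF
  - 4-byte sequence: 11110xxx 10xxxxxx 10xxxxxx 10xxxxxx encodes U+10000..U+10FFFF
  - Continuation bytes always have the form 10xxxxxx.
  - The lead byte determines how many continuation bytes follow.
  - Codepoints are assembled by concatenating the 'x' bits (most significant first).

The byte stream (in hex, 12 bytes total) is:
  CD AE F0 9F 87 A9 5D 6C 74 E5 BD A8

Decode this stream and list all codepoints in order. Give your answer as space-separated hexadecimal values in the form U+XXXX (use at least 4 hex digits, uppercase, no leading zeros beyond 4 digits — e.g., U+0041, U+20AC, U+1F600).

Answer: U+036E U+1F1E9 U+005D U+006C U+0074 U+5F68

Derivation:
Byte[0]=CD: 2-byte lead, need 1 cont bytes. acc=0xD
Byte[1]=AE: continuation. acc=(acc<<6)|0x2E=0x36E
Completed: cp=U+036E (starts at byte 0)
Byte[2]=F0: 4-byte lead, need 3 cont bytes. acc=0x0
Byte[3]=9F: continuation. acc=(acc<<6)|0x1F=0x1F
Byte[4]=87: continuation. acc=(acc<<6)|0x07=0x7C7
Byte[5]=A9: continuation. acc=(acc<<6)|0x29=0x1F1E9
Completed: cp=U+1F1E9 (starts at byte 2)
Byte[6]=5D: 1-byte ASCII. cp=U+005D
Byte[7]=6C: 1-byte ASCII. cp=U+006C
Byte[8]=74: 1-byte ASCII. cp=U+0074
Byte[9]=E5: 3-byte lead, need 2 cont bytes. acc=0x5
Byte[10]=BD: continuation. acc=(acc<<6)|0x3D=0x17D
Byte[11]=A8: continuation. acc=(acc<<6)|0x28=0x5F68
Completed: cp=U+5F68 (starts at byte 9)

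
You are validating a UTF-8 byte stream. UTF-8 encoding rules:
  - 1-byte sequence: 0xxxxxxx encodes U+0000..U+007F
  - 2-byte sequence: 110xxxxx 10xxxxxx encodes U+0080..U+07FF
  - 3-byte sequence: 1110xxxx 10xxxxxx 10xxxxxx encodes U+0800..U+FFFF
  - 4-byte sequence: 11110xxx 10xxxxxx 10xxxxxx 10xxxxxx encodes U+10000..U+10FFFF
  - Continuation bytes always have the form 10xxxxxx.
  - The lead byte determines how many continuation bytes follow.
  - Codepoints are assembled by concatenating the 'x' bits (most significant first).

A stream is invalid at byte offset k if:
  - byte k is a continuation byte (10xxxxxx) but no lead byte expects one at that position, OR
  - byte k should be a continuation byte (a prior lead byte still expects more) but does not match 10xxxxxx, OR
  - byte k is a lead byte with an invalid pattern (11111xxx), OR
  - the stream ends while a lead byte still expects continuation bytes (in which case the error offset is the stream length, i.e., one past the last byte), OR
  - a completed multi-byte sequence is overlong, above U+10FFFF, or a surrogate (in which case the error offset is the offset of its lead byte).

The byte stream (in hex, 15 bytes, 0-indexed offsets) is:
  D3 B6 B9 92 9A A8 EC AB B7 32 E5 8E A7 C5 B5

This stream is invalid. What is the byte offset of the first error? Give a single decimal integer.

Answer: 2

Derivation:
Byte[0]=D3: 2-byte lead, need 1 cont bytes. acc=0x13
Byte[1]=B6: continuation. acc=(acc<<6)|0x36=0x4F6
Completed: cp=U+04F6 (starts at byte 0)
Byte[2]=B9: INVALID lead byte (not 0xxx/110x/1110/11110)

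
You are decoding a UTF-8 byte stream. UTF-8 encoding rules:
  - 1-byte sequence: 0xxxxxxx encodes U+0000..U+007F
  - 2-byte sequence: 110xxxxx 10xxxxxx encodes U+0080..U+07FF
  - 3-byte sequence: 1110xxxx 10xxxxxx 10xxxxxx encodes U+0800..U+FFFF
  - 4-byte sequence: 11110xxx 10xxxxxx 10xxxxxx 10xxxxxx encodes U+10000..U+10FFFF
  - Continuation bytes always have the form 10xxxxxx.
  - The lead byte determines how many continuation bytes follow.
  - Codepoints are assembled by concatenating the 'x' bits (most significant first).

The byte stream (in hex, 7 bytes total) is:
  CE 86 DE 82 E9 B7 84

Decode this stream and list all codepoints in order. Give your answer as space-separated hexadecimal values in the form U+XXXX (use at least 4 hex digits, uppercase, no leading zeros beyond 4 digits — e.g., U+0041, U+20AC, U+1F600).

Byte[0]=CE: 2-byte lead, need 1 cont bytes. acc=0xE
Byte[1]=86: continuation. acc=(acc<<6)|0x06=0x386
Completed: cp=U+0386 (starts at byte 0)
Byte[2]=DE: 2-byte lead, need 1 cont bytes. acc=0x1E
Byte[3]=82: continuation. acc=(acc<<6)|0x02=0x782
Completed: cp=U+0782 (starts at byte 2)
Byte[4]=E9: 3-byte lead, need 2 cont bytes. acc=0x9
Byte[5]=B7: continuation. acc=(acc<<6)|0x37=0x277
Byte[6]=84: continuation. acc=(acc<<6)|0x04=0x9DC4
Completed: cp=U+9DC4 (starts at byte 4)

Answer: U+0386 U+0782 U+9DC4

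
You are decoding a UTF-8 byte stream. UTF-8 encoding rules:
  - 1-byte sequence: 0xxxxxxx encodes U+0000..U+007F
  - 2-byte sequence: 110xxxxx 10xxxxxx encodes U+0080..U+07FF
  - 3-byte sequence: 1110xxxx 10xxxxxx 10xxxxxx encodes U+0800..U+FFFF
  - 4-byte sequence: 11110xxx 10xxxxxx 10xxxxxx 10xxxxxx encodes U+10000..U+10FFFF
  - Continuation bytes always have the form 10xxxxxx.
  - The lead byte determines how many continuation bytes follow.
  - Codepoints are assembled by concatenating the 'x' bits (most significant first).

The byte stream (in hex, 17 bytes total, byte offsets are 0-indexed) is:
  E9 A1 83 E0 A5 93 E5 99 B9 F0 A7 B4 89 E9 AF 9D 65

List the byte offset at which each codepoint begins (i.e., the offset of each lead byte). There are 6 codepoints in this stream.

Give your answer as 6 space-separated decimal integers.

Answer: 0 3 6 9 13 16

Derivation:
Byte[0]=E9: 3-byte lead, need 2 cont bytes. acc=0x9
Byte[1]=A1: continuation. acc=(acc<<6)|0x21=0x261
Byte[2]=83: continuation. acc=(acc<<6)|0x03=0x9843
Completed: cp=U+9843 (starts at byte 0)
Byte[3]=E0: 3-byte lead, need 2 cont bytes. acc=0x0
Byte[4]=A5: continuation. acc=(acc<<6)|0x25=0x25
Byte[5]=93: continuation. acc=(acc<<6)|0x13=0x953
Completed: cp=U+0953 (starts at byte 3)
Byte[6]=E5: 3-byte lead, need 2 cont bytes. acc=0x5
Byte[7]=99: continuation. acc=(acc<<6)|0x19=0x159
Byte[8]=B9: continuation. acc=(acc<<6)|0x39=0x5679
Completed: cp=U+5679 (starts at byte 6)
Byte[9]=F0: 4-byte lead, need 3 cont bytes. acc=0x0
Byte[10]=A7: continuation. acc=(acc<<6)|0x27=0x27
Byte[11]=B4: continuation. acc=(acc<<6)|0x34=0x9F4
Byte[12]=89: continuation. acc=(acc<<6)|0x09=0x27D09
Completed: cp=U+27D09 (starts at byte 9)
Byte[13]=E9: 3-byte lead, need 2 cont bytes. acc=0x9
Byte[14]=AF: continuation. acc=(acc<<6)|0x2F=0x26F
Byte[15]=9D: continuation. acc=(acc<<6)|0x1D=0x9BDD
Completed: cp=U+9BDD (starts at byte 13)
Byte[16]=65: 1-byte ASCII. cp=U+0065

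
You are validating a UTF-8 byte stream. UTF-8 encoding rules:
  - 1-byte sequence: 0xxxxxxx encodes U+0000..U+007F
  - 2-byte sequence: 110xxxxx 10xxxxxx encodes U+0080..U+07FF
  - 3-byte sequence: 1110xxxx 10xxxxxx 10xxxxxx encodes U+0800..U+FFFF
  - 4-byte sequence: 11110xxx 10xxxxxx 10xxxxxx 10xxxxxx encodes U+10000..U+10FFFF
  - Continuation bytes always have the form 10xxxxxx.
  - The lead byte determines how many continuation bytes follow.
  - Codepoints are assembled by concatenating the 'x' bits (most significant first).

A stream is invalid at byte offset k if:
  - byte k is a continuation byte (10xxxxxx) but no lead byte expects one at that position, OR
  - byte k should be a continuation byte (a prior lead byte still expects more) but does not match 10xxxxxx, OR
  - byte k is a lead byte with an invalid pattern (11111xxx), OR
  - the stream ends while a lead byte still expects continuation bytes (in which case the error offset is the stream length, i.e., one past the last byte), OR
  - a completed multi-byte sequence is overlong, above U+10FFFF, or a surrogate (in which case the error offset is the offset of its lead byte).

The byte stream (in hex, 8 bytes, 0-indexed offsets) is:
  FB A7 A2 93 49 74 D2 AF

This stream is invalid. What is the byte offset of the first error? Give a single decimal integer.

Byte[0]=FB: INVALID lead byte (not 0xxx/110x/1110/11110)

Answer: 0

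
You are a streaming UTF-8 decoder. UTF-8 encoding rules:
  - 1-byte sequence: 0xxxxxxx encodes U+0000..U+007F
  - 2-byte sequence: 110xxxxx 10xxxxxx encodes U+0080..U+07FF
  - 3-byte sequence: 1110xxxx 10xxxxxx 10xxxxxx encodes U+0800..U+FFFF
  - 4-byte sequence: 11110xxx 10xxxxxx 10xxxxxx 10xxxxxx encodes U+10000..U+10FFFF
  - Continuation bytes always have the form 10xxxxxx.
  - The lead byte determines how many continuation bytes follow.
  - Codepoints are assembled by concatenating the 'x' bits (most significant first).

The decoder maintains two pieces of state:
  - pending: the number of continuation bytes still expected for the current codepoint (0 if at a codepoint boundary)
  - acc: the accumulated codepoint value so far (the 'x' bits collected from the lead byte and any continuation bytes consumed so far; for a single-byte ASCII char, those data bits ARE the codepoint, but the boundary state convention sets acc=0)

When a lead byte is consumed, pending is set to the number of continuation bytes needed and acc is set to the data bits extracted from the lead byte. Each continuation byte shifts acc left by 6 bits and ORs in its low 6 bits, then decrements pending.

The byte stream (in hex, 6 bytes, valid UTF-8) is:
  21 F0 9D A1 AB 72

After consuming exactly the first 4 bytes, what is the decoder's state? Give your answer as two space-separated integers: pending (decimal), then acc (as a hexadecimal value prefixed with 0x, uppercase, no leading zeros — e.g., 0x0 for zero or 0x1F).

Byte[0]=21: 1-byte. pending=0, acc=0x0
Byte[1]=F0: 4-byte lead. pending=3, acc=0x0
Byte[2]=9D: continuation. acc=(acc<<6)|0x1D=0x1D, pending=2
Byte[3]=A1: continuation. acc=(acc<<6)|0x21=0x761, pending=1

Answer: 1 0x761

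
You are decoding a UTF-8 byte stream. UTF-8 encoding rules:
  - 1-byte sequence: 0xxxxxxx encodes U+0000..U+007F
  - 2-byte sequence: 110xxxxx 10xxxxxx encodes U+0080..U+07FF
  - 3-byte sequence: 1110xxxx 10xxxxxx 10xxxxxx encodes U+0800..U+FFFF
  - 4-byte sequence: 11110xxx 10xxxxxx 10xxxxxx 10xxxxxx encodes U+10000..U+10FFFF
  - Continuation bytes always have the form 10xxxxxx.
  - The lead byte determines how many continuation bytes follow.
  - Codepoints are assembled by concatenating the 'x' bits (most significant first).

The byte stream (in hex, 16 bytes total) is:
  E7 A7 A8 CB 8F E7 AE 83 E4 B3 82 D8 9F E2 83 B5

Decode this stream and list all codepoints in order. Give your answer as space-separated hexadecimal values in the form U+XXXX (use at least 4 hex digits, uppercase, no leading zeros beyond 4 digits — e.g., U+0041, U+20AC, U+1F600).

Answer: U+79E8 U+02CF U+7B83 U+4CC2 U+061F U+20F5

Derivation:
Byte[0]=E7: 3-byte lead, need 2 cont bytes. acc=0x7
Byte[1]=A7: continuation. acc=(acc<<6)|0x27=0x1E7
Byte[2]=A8: continuation. acc=(acc<<6)|0x28=0x79E8
Completed: cp=U+79E8 (starts at byte 0)
Byte[3]=CB: 2-byte lead, need 1 cont bytes. acc=0xB
Byte[4]=8F: continuation. acc=(acc<<6)|0x0F=0x2CF
Completed: cp=U+02CF (starts at byte 3)
Byte[5]=E7: 3-byte lead, need 2 cont bytes. acc=0x7
Byte[6]=AE: continuation. acc=(acc<<6)|0x2E=0x1EE
Byte[7]=83: continuation. acc=(acc<<6)|0x03=0x7B83
Completed: cp=U+7B83 (starts at byte 5)
Byte[8]=E4: 3-byte lead, need 2 cont bytes. acc=0x4
Byte[9]=B3: continuation. acc=(acc<<6)|0x33=0x133
Byte[10]=82: continuation. acc=(acc<<6)|0x02=0x4CC2
Completed: cp=U+4CC2 (starts at byte 8)
Byte[11]=D8: 2-byte lead, need 1 cont bytes. acc=0x18
Byte[12]=9F: continuation. acc=(acc<<6)|0x1F=0x61F
Completed: cp=U+061F (starts at byte 11)
Byte[13]=E2: 3-byte lead, need 2 cont bytes. acc=0x2
Byte[14]=83: continuation. acc=(acc<<6)|0x03=0x83
Byte[15]=B5: continuation. acc=(acc<<6)|0x35=0x20F5
Completed: cp=U+20F5 (starts at byte 13)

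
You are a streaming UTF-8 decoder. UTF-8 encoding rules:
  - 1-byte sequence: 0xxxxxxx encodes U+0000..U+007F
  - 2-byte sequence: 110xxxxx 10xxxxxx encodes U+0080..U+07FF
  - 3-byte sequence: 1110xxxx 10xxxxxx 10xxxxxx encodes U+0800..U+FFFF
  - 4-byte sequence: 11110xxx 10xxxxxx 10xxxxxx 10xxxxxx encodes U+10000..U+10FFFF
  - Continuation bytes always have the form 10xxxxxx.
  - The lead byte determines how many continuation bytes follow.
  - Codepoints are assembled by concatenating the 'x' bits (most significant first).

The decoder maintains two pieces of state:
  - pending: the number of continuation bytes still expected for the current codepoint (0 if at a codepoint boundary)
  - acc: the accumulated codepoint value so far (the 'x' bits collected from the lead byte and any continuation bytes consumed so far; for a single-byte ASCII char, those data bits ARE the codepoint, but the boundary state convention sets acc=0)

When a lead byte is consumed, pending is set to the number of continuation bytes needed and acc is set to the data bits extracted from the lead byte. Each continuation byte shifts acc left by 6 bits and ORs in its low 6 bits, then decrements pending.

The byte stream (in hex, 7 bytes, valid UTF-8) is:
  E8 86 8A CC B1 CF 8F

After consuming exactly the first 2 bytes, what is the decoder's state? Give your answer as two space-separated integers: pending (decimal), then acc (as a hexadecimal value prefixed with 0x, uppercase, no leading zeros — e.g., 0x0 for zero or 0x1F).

Answer: 1 0x206

Derivation:
Byte[0]=E8: 3-byte lead. pending=2, acc=0x8
Byte[1]=86: continuation. acc=(acc<<6)|0x06=0x206, pending=1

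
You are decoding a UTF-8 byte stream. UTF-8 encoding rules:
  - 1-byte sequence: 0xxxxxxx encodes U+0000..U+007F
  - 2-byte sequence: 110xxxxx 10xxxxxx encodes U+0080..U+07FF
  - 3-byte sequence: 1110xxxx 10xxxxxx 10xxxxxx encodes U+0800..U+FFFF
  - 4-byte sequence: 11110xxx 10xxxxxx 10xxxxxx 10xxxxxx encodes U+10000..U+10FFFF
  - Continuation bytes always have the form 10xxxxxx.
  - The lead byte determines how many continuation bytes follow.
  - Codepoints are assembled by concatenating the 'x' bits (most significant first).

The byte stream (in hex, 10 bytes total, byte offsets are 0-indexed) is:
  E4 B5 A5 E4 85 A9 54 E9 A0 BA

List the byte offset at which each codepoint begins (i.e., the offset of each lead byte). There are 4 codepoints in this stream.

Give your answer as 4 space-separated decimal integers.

Answer: 0 3 6 7

Derivation:
Byte[0]=E4: 3-byte lead, need 2 cont bytes. acc=0x4
Byte[1]=B5: continuation. acc=(acc<<6)|0x35=0x135
Byte[2]=A5: continuation. acc=(acc<<6)|0x25=0x4D65
Completed: cp=U+4D65 (starts at byte 0)
Byte[3]=E4: 3-byte lead, need 2 cont bytes. acc=0x4
Byte[4]=85: continuation. acc=(acc<<6)|0x05=0x105
Byte[5]=A9: continuation. acc=(acc<<6)|0x29=0x4169
Completed: cp=U+4169 (starts at byte 3)
Byte[6]=54: 1-byte ASCII. cp=U+0054
Byte[7]=E9: 3-byte lead, need 2 cont bytes. acc=0x9
Byte[8]=A0: continuation. acc=(acc<<6)|0x20=0x260
Byte[9]=BA: continuation. acc=(acc<<6)|0x3A=0x983A
Completed: cp=U+983A (starts at byte 7)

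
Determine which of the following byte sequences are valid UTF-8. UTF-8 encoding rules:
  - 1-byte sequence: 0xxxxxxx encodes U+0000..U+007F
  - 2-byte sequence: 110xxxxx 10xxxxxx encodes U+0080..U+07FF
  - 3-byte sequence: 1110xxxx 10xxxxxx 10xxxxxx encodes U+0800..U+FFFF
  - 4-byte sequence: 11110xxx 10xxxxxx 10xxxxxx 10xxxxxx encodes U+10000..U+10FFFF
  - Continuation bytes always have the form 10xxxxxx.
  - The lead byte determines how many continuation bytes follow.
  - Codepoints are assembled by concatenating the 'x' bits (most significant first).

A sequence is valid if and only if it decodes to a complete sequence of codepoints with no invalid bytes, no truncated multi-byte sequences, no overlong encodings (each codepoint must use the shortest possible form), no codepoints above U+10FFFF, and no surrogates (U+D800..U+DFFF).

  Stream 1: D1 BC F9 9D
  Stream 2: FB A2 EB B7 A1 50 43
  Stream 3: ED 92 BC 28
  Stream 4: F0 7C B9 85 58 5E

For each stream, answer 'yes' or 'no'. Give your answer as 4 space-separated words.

Stream 1: error at byte offset 2. INVALID
Stream 2: error at byte offset 0. INVALID
Stream 3: decodes cleanly. VALID
Stream 4: error at byte offset 1. INVALID

Answer: no no yes no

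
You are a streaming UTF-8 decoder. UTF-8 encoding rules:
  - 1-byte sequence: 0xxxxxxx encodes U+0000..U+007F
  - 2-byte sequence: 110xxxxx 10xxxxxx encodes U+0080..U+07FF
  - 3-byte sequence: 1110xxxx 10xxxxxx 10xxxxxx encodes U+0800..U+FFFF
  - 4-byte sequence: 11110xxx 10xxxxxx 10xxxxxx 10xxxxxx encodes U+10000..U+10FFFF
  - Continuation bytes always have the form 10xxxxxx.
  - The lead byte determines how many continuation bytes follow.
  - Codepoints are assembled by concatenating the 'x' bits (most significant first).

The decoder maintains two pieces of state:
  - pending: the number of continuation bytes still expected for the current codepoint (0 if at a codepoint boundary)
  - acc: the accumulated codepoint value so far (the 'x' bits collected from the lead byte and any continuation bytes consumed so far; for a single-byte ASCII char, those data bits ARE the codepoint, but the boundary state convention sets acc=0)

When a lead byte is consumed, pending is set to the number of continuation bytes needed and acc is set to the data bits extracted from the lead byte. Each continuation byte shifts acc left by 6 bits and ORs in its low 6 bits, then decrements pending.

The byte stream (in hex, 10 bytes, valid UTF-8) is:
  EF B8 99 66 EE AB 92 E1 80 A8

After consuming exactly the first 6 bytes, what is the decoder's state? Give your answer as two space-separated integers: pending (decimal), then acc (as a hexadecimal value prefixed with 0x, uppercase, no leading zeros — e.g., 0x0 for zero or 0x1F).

Answer: 1 0x3AB

Derivation:
Byte[0]=EF: 3-byte lead. pending=2, acc=0xF
Byte[1]=B8: continuation. acc=(acc<<6)|0x38=0x3F8, pending=1
Byte[2]=99: continuation. acc=(acc<<6)|0x19=0xFE19, pending=0
Byte[3]=66: 1-byte. pending=0, acc=0x0
Byte[4]=EE: 3-byte lead. pending=2, acc=0xE
Byte[5]=AB: continuation. acc=(acc<<6)|0x2B=0x3AB, pending=1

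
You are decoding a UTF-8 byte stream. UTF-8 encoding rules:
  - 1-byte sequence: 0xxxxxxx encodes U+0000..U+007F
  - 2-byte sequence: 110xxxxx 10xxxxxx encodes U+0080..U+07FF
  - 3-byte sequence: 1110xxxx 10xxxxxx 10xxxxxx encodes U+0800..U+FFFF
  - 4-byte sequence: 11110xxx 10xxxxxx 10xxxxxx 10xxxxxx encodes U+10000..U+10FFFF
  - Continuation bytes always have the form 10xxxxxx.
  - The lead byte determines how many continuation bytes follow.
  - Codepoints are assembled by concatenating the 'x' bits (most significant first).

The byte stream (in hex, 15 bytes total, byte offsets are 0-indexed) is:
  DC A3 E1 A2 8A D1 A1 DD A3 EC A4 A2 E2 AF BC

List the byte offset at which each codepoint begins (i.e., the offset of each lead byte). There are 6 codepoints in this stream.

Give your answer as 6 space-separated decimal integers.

Byte[0]=DC: 2-byte lead, need 1 cont bytes. acc=0x1C
Byte[1]=A3: continuation. acc=(acc<<6)|0x23=0x723
Completed: cp=U+0723 (starts at byte 0)
Byte[2]=E1: 3-byte lead, need 2 cont bytes. acc=0x1
Byte[3]=A2: continuation. acc=(acc<<6)|0x22=0x62
Byte[4]=8A: continuation. acc=(acc<<6)|0x0A=0x188A
Completed: cp=U+188A (starts at byte 2)
Byte[5]=D1: 2-byte lead, need 1 cont bytes. acc=0x11
Byte[6]=A1: continuation. acc=(acc<<6)|0x21=0x461
Completed: cp=U+0461 (starts at byte 5)
Byte[7]=DD: 2-byte lead, need 1 cont bytes. acc=0x1D
Byte[8]=A3: continuation. acc=(acc<<6)|0x23=0x763
Completed: cp=U+0763 (starts at byte 7)
Byte[9]=EC: 3-byte lead, need 2 cont bytes. acc=0xC
Byte[10]=A4: continuation. acc=(acc<<6)|0x24=0x324
Byte[11]=A2: continuation. acc=(acc<<6)|0x22=0xC922
Completed: cp=U+C922 (starts at byte 9)
Byte[12]=E2: 3-byte lead, need 2 cont bytes. acc=0x2
Byte[13]=AF: continuation. acc=(acc<<6)|0x2F=0xAF
Byte[14]=BC: continuation. acc=(acc<<6)|0x3C=0x2BFC
Completed: cp=U+2BFC (starts at byte 12)

Answer: 0 2 5 7 9 12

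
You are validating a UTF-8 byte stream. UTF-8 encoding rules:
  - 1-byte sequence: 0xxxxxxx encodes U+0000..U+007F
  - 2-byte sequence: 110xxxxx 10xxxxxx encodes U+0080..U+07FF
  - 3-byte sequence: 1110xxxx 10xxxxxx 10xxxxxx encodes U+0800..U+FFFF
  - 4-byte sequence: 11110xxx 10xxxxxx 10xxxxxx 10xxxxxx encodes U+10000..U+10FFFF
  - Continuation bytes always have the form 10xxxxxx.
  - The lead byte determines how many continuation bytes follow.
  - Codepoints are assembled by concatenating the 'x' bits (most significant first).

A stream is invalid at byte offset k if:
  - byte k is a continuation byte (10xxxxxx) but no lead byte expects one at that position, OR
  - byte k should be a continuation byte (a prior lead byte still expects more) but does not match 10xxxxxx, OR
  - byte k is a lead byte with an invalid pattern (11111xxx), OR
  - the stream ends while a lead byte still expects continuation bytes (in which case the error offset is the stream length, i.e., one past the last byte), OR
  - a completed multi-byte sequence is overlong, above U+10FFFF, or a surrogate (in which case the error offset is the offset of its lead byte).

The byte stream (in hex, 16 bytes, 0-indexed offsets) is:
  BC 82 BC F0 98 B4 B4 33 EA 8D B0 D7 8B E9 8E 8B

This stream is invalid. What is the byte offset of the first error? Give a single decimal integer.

Answer: 0

Derivation:
Byte[0]=BC: INVALID lead byte (not 0xxx/110x/1110/11110)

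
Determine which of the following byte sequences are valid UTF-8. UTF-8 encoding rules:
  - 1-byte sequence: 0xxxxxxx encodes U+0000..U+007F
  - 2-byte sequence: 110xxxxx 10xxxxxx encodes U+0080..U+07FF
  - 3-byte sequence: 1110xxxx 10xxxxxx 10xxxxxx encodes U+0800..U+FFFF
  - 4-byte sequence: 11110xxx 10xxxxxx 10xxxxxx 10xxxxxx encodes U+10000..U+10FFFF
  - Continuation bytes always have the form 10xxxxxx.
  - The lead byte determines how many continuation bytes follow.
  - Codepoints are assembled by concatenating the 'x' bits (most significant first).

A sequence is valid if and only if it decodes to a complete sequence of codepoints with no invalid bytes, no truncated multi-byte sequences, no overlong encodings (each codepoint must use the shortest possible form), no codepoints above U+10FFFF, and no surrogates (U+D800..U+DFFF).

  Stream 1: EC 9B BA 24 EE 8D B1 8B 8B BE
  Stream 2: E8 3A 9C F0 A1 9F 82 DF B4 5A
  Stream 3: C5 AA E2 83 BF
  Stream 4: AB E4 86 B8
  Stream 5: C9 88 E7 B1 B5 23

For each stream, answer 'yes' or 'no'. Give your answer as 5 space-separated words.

Answer: no no yes no yes

Derivation:
Stream 1: error at byte offset 7. INVALID
Stream 2: error at byte offset 1. INVALID
Stream 3: decodes cleanly. VALID
Stream 4: error at byte offset 0. INVALID
Stream 5: decodes cleanly. VALID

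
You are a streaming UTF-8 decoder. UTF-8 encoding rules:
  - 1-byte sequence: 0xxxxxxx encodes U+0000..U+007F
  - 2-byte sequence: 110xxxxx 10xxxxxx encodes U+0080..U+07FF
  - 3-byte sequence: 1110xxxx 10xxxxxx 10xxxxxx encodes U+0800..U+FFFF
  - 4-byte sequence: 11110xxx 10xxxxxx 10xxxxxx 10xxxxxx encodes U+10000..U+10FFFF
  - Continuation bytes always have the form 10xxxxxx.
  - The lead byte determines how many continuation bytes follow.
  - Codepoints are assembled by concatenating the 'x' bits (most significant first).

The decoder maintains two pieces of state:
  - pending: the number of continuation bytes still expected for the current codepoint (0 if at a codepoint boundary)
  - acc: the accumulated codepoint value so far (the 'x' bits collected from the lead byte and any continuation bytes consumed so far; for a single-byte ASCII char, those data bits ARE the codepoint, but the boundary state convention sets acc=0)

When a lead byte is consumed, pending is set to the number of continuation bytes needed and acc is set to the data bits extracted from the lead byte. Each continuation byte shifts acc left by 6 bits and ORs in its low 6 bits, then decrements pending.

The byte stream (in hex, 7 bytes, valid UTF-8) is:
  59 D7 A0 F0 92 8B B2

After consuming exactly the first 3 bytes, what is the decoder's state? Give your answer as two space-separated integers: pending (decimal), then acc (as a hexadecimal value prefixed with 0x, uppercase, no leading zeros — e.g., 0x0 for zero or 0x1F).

Byte[0]=59: 1-byte. pending=0, acc=0x0
Byte[1]=D7: 2-byte lead. pending=1, acc=0x17
Byte[2]=A0: continuation. acc=(acc<<6)|0x20=0x5E0, pending=0

Answer: 0 0x5E0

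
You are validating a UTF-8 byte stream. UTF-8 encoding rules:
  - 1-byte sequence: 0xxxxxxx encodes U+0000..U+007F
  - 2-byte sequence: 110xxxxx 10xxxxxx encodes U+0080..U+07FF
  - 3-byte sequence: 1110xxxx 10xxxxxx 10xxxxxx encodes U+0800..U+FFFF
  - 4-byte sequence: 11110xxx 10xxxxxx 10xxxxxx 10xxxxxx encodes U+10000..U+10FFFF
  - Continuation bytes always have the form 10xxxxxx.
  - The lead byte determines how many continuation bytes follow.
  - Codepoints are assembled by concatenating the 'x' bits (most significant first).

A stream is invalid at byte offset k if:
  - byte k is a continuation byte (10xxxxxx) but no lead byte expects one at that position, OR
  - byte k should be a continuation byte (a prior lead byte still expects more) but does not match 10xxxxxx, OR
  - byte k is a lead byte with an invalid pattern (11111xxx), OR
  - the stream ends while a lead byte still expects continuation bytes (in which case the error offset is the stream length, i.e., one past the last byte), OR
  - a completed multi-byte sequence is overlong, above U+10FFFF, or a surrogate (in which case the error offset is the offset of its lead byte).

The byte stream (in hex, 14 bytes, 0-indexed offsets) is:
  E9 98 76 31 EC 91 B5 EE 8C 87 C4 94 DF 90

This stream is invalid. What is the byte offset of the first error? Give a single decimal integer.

Answer: 2

Derivation:
Byte[0]=E9: 3-byte lead, need 2 cont bytes. acc=0x9
Byte[1]=98: continuation. acc=(acc<<6)|0x18=0x258
Byte[2]=76: expected 10xxxxxx continuation. INVALID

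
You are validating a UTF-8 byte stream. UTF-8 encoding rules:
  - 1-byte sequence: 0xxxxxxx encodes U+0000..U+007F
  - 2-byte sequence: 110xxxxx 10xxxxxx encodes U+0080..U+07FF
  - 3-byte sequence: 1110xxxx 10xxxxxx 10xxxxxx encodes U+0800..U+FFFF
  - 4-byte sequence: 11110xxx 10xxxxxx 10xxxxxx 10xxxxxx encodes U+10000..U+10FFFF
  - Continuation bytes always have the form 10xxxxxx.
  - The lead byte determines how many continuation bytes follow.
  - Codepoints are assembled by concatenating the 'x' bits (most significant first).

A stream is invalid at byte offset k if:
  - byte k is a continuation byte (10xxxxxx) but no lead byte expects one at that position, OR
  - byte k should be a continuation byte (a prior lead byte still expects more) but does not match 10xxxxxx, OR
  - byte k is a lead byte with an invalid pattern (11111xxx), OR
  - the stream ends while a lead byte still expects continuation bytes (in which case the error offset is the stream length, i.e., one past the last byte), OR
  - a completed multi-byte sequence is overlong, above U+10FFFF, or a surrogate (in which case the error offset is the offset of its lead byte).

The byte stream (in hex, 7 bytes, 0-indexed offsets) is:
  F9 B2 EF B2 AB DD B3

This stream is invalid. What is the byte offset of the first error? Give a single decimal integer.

Byte[0]=F9: INVALID lead byte (not 0xxx/110x/1110/11110)

Answer: 0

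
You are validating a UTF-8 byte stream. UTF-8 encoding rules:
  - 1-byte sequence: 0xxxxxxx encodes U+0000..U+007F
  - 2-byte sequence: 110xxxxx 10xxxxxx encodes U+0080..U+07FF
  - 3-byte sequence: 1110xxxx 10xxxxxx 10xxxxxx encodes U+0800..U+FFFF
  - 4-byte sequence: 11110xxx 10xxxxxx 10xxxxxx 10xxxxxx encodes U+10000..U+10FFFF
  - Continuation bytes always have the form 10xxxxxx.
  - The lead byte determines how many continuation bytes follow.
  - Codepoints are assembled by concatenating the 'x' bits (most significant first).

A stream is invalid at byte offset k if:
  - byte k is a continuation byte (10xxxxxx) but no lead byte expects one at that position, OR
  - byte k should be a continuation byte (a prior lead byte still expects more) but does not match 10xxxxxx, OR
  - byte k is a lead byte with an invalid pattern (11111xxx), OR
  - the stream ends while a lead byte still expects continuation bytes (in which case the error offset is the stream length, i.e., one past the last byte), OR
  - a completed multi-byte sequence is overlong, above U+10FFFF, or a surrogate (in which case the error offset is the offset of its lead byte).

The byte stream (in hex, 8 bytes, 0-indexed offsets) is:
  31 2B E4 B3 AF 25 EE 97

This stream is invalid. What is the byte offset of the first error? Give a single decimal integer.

Byte[0]=31: 1-byte ASCII. cp=U+0031
Byte[1]=2B: 1-byte ASCII. cp=U+002B
Byte[2]=E4: 3-byte lead, need 2 cont bytes. acc=0x4
Byte[3]=B3: continuation. acc=(acc<<6)|0x33=0x133
Byte[4]=AF: continuation. acc=(acc<<6)|0x2F=0x4CEF
Completed: cp=U+4CEF (starts at byte 2)
Byte[5]=25: 1-byte ASCII. cp=U+0025
Byte[6]=EE: 3-byte lead, need 2 cont bytes. acc=0xE
Byte[7]=97: continuation. acc=(acc<<6)|0x17=0x397
Byte[8]: stream ended, expected continuation. INVALID

Answer: 8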